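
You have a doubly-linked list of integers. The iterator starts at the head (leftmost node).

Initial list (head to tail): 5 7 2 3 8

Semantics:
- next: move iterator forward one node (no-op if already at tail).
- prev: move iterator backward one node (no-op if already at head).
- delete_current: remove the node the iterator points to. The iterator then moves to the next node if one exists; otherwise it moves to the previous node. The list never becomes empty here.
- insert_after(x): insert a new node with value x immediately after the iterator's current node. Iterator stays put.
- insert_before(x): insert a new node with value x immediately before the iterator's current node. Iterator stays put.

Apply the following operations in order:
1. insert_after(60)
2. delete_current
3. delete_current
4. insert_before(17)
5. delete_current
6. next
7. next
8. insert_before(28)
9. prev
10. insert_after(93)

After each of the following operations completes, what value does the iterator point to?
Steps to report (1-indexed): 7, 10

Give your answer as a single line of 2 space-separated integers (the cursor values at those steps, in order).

Answer: 8 28

Derivation:
After 1 (insert_after(60)): list=[5, 60, 7, 2, 3, 8] cursor@5
After 2 (delete_current): list=[60, 7, 2, 3, 8] cursor@60
After 3 (delete_current): list=[7, 2, 3, 8] cursor@7
After 4 (insert_before(17)): list=[17, 7, 2, 3, 8] cursor@7
After 5 (delete_current): list=[17, 2, 3, 8] cursor@2
After 6 (next): list=[17, 2, 3, 8] cursor@3
After 7 (next): list=[17, 2, 3, 8] cursor@8
After 8 (insert_before(28)): list=[17, 2, 3, 28, 8] cursor@8
After 9 (prev): list=[17, 2, 3, 28, 8] cursor@28
After 10 (insert_after(93)): list=[17, 2, 3, 28, 93, 8] cursor@28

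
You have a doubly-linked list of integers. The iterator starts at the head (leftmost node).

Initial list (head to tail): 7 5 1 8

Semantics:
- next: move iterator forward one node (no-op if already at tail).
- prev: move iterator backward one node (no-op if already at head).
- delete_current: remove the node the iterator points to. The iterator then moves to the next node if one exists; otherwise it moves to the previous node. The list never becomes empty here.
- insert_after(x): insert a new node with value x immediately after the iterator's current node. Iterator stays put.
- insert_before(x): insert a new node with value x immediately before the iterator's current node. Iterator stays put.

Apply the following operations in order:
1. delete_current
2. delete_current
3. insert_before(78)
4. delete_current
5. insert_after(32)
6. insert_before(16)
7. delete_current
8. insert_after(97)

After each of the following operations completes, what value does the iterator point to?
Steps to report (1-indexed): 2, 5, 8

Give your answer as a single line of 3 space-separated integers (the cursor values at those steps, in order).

Answer: 1 8 32

Derivation:
After 1 (delete_current): list=[5, 1, 8] cursor@5
After 2 (delete_current): list=[1, 8] cursor@1
After 3 (insert_before(78)): list=[78, 1, 8] cursor@1
After 4 (delete_current): list=[78, 8] cursor@8
After 5 (insert_after(32)): list=[78, 8, 32] cursor@8
After 6 (insert_before(16)): list=[78, 16, 8, 32] cursor@8
After 7 (delete_current): list=[78, 16, 32] cursor@32
After 8 (insert_after(97)): list=[78, 16, 32, 97] cursor@32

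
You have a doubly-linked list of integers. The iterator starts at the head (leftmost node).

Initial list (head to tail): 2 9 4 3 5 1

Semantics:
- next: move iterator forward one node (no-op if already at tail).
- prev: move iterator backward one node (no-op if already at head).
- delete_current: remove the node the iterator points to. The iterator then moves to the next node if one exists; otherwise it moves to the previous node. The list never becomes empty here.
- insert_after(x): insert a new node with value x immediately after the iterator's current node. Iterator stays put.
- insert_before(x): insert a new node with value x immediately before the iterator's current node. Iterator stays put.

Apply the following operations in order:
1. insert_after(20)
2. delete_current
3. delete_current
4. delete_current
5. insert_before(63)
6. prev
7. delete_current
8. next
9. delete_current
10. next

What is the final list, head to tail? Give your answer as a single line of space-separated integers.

Answer: 4 5 1

Derivation:
After 1 (insert_after(20)): list=[2, 20, 9, 4, 3, 5, 1] cursor@2
After 2 (delete_current): list=[20, 9, 4, 3, 5, 1] cursor@20
After 3 (delete_current): list=[9, 4, 3, 5, 1] cursor@9
After 4 (delete_current): list=[4, 3, 5, 1] cursor@4
After 5 (insert_before(63)): list=[63, 4, 3, 5, 1] cursor@4
After 6 (prev): list=[63, 4, 3, 5, 1] cursor@63
After 7 (delete_current): list=[4, 3, 5, 1] cursor@4
After 8 (next): list=[4, 3, 5, 1] cursor@3
After 9 (delete_current): list=[4, 5, 1] cursor@5
After 10 (next): list=[4, 5, 1] cursor@1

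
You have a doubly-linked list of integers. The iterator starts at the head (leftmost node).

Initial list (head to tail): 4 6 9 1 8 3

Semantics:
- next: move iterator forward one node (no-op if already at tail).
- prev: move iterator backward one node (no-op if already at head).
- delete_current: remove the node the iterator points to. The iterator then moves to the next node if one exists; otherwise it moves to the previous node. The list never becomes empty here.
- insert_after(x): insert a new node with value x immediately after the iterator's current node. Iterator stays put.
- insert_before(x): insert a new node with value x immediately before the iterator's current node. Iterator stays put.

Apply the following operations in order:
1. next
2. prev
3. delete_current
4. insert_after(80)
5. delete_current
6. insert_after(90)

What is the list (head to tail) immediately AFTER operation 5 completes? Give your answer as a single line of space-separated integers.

Answer: 80 9 1 8 3

Derivation:
After 1 (next): list=[4, 6, 9, 1, 8, 3] cursor@6
After 2 (prev): list=[4, 6, 9, 1, 8, 3] cursor@4
After 3 (delete_current): list=[6, 9, 1, 8, 3] cursor@6
After 4 (insert_after(80)): list=[6, 80, 9, 1, 8, 3] cursor@6
After 5 (delete_current): list=[80, 9, 1, 8, 3] cursor@80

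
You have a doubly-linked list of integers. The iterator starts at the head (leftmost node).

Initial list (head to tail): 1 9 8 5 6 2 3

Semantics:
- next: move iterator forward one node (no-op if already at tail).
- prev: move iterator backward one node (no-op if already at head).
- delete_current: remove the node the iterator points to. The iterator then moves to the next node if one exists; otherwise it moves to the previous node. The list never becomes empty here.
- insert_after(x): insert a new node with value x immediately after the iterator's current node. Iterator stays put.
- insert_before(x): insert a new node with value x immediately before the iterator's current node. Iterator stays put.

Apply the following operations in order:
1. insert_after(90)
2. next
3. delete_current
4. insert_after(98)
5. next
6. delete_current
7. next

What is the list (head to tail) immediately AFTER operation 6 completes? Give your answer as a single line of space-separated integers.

After 1 (insert_after(90)): list=[1, 90, 9, 8, 5, 6, 2, 3] cursor@1
After 2 (next): list=[1, 90, 9, 8, 5, 6, 2, 3] cursor@90
After 3 (delete_current): list=[1, 9, 8, 5, 6, 2, 3] cursor@9
After 4 (insert_after(98)): list=[1, 9, 98, 8, 5, 6, 2, 3] cursor@9
After 5 (next): list=[1, 9, 98, 8, 5, 6, 2, 3] cursor@98
After 6 (delete_current): list=[1, 9, 8, 5, 6, 2, 3] cursor@8

Answer: 1 9 8 5 6 2 3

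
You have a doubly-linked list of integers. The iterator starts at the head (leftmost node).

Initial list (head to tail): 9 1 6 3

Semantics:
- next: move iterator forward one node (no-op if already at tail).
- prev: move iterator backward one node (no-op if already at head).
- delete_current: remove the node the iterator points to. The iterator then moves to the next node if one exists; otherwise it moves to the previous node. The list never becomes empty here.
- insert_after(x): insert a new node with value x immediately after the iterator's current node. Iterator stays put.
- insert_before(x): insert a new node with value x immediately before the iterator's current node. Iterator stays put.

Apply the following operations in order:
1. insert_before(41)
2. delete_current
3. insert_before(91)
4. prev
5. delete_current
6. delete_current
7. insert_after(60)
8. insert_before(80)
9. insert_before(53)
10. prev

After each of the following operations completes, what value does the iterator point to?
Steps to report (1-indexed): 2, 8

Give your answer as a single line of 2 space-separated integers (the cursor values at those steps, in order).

Answer: 1 6

Derivation:
After 1 (insert_before(41)): list=[41, 9, 1, 6, 3] cursor@9
After 2 (delete_current): list=[41, 1, 6, 3] cursor@1
After 3 (insert_before(91)): list=[41, 91, 1, 6, 3] cursor@1
After 4 (prev): list=[41, 91, 1, 6, 3] cursor@91
After 5 (delete_current): list=[41, 1, 6, 3] cursor@1
After 6 (delete_current): list=[41, 6, 3] cursor@6
After 7 (insert_after(60)): list=[41, 6, 60, 3] cursor@6
After 8 (insert_before(80)): list=[41, 80, 6, 60, 3] cursor@6
After 9 (insert_before(53)): list=[41, 80, 53, 6, 60, 3] cursor@6
After 10 (prev): list=[41, 80, 53, 6, 60, 3] cursor@53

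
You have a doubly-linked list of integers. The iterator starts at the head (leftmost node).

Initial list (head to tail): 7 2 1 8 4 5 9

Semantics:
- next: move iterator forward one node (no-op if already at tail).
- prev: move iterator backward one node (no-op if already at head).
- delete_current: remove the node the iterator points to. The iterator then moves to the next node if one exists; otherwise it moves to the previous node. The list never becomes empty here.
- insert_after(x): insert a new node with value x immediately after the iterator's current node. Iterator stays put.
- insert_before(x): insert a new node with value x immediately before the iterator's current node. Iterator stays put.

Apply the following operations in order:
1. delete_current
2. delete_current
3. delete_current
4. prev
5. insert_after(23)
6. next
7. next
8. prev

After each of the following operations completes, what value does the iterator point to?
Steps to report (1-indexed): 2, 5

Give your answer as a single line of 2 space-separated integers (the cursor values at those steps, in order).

After 1 (delete_current): list=[2, 1, 8, 4, 5, 9] cursor@2
After 2 (delete_current): list=[1, 8, 4, 5, 9] cursor@1
After 3 (delete_current): list=[8, 4, 5, 9] cursor@8
After 4 (prev): list=[8, 4, 5, 9] cursor@8
After 5 (insert_after(23)): list=[8, 23, 4, 5, 9] cursor@8
After 6 (next): list=[8, 23, 4, 5, 9] cursor@23
After 7 (next): list=[8, 23, 4, 5, 9] cursor@4
After 8 (prev): list=[8, 23, 4, 5, 9] cursor@23

Answer: 1 8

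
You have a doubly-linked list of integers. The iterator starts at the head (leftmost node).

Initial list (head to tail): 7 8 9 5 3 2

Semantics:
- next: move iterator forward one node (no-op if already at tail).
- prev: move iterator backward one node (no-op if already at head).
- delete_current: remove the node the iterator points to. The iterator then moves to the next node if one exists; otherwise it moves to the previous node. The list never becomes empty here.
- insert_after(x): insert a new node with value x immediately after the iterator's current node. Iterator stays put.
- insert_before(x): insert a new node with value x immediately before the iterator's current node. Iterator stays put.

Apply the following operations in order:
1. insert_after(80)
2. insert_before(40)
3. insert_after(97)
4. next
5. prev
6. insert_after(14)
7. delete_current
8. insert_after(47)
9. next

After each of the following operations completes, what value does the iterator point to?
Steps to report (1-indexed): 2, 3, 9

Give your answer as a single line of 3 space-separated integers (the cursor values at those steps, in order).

Answer: 7 7 47

Derivation:
After 1 (insert_after(80)): list=[7, 80, 8, 9, 5, 3, 2] cursor@7
After 2 (insert_before(40)): list=[40, 7, 80, 8, 9, 5, 3, 2] cursor@7
After 3 (insert_after(97)): list=[40, 7, 97, 80, 8, 9, 5, 3, 2] cursor@7
After 4 (next): list=[40, 7, 97, 80, 8, 9, 5, 3, 2] cursor@97
After 5 (prev): list=[40, 7, 97, 80, 8, 9, 5, 3, 2] cursor@7
After 6 (insert_after(14)): list=[40, 7, 14, 97, 80, 8, 9, 5, 3, 2] cursor@7
After 7 (delete_current): list=[40, 14, 97, 80, 8, 9, 5, 3, 2] cursor@14
After 8 (insert_after(47)): list=[40, 14, 47, 97, 80, 8, 9, 5, 3, 2] cursor@14
After 9 (next): list=[40, 14, 47, 97, 80, 8, 9, 5, 3, 2] cursor@47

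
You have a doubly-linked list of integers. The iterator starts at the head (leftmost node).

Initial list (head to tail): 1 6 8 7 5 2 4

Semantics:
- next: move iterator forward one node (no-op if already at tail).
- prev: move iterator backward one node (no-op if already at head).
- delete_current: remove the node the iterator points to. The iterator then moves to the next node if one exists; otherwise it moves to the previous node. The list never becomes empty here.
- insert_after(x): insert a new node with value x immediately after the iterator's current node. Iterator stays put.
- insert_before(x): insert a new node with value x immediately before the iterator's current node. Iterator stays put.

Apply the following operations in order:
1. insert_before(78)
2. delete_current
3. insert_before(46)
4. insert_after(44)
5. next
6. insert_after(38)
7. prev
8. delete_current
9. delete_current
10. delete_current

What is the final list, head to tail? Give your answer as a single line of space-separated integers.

After 1 (insert_before(78)): list=[78, 1, 6, 8, 7, 5, 2, 4] cursor@1
After 2 (delete_current): list=[78, 6, 8, 7, 5, 2, 4] cursor@6
After 3 (insert_before(46)): list=[78, 46, 6, 8, 7, 5, 2, 4] cursor@6
After 4 (insert_after(44)): list=[78, 46, 6, 44, 8, 7, 5, 2, 4] cursor@6
After 5 (next): list=[78, 46, 6, 44, 8, 7, 5, 2, 4] cursor@44
After 6 (insert_after(38)): list=[78, 46, 6, 44, 38, 8, 7, 5, 2, 4] cursor@44
After 7 (prev): list=[78, 46, 6, 44, 38, 8, 7, 5, 2, 4] cursor@6
After 8 (delete_current): list=[78, 46, 44, 38, 8, 7, 5, 2, 4] cursor@44
After 9 (delete_current): list=[78, 46, 38, 8, 7, 5, 2, 4] cursor@38
After 10 (delete_current): list=[78, 46, 8, 7, 5, 2, 4] cursor@8

Answer: 78 46 8 7 5 2 4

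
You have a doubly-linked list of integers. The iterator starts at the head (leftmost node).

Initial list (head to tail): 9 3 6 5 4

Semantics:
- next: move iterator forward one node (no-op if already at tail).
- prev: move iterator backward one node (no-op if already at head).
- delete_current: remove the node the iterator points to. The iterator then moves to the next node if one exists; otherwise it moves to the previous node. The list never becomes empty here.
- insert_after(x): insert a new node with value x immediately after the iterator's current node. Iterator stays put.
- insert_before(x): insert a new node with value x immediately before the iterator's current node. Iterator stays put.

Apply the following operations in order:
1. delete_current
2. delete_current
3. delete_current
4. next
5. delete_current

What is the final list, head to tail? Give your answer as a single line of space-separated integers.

Answer: 5

Derivation:
After 1 (delete_current): list=[3, 6, 5, 4] cursor@3
After 2 (delete_current): list=[6, 5, 4] cursor@6
After 3 (delete_current): list=[5, 4] cursor@5
After 4 (next): list=[5, 4] cursor@4
After 5 (delete_current): list=[5] cursor@5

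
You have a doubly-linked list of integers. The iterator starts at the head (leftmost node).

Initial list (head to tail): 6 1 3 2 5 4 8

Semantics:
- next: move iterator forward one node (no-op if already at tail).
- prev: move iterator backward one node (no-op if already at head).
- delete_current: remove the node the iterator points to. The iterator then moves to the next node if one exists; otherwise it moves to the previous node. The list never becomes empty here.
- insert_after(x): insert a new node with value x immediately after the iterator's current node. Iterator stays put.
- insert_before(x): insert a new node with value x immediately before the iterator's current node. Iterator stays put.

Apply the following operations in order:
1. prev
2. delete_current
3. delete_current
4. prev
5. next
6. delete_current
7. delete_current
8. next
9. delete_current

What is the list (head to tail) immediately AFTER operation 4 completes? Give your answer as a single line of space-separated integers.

After 1 (prev): list=[6, 1, 3, 2, 5, 4, 8] cursor@6
After 2 (delete_current): list=[1, 3, 2, 5, 4, 8] cursor@1
After 3 (delete_current): list=[3, 2, 5, 4, 8] cursor@3
After 4 (prev): list=[3, 2, 5, 4, 8] cursor@3

Answer: 3 2 5 4 8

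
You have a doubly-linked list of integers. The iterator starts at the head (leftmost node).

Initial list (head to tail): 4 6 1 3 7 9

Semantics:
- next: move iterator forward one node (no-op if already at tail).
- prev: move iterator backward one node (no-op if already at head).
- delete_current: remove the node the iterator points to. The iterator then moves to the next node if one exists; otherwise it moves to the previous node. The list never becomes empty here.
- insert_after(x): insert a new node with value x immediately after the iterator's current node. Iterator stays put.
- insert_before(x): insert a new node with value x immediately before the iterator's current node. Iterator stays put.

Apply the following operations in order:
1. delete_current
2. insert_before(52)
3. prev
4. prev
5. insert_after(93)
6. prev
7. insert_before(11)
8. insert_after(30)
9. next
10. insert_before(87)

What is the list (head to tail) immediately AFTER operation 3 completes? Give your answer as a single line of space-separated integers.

Answer: 52 6 1 3 7 9

Derivation:
After 1 (delete_current): list=[6, 1, 3, 7, 9] cursor@6
After 2 (insert_before(52)): list=[52, 6, 1, 3, 7, 9] cursor@6
After 3 (prev): list=[52, 6, 1, 3, 7, 9] cursor@52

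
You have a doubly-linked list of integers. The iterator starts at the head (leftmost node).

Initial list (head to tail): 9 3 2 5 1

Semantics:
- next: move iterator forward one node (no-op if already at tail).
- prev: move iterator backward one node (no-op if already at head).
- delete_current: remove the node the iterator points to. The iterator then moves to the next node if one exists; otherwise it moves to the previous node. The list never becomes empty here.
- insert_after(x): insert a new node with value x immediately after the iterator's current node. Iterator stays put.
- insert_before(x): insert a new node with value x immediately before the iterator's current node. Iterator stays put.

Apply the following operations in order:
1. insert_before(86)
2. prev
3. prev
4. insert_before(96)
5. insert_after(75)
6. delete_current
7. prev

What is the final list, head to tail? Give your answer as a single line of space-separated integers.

After 1 (insert_before(86)): list=[86, 9, 3, 2, 5, 1] cursor@9
After 2 (prev): list=[86, 9, 3, 2, 5, 1] cursor@86
After 3 (prev): list=[86, 9, 3, 2, 5, 1] cursor@86
After 4 (insert_before(96)): list=[96, 86, 9, 3, 2, 5, 1] cursor@86
After 5 (insert_after(75)): list=[96, 86, 75, 9, 3, 2, 5, 1] cursor@86
After 6 (delete_current): list=[96, 75, 9, 3, 2, 5, 1] cursor@75
After 7 (prev): list=[96, 75, 9, 3, 2, 5, 1] cursor@96

Answer: 96 75 9 3 2 5 1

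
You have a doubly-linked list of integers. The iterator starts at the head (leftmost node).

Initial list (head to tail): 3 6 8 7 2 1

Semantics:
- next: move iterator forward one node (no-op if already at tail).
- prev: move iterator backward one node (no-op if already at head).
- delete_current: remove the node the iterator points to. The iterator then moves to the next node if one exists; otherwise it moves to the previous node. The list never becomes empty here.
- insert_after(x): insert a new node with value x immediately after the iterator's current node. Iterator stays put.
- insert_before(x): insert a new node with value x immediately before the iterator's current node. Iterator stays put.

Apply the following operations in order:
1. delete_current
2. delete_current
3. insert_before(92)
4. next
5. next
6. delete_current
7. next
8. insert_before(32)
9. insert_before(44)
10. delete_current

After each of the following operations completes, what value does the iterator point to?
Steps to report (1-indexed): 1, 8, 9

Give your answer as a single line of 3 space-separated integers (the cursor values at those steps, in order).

After 1 (delete_current): list=[6, 8, 7, 2, 1] cursor@6
After 2 (delete_current): list=[8, 7, 2, 1] cursor@8
After 3 (insert_before(92)): list=[92, 8, 7, 2, 1] cursor@8
After 4 (next): list=[92, 8, 7, 2, 1] cursor@7
After 5 (next): list=[92, 8, 7, 2, 1] cursor@2
After 6 (delete_current): list=[92, 8, 7, 1] cursor@1
After 7 (next): list=[92, 8, 7, 1] cursor@1
After 8 (insert_before(32)): list=[92, 8, 7, 32, 1] cursor@1
After 9 (insert_before(44)): list=[92, 8, 7, 32, 44, 1] cursor@1
After 10 (delete_current): list=[92, 8, 7, 32, 44] cursor@44

Answer: 6 1 1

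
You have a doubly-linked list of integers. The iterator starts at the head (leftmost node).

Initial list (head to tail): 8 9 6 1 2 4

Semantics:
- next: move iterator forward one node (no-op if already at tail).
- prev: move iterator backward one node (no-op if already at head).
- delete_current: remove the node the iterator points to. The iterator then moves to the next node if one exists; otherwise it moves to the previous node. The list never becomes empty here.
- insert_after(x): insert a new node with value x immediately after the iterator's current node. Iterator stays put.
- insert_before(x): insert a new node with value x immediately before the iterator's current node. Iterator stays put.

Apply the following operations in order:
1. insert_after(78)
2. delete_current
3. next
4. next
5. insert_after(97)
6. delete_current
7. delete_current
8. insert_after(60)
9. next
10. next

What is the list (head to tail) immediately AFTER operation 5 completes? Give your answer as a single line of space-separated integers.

Answer: 78 9 6 97 1 2 4

Derivation:
After 1 (insert_after(78)): list=[8, 78, 9, 6, 1, 2, 4] cursor@8
After 2 (delete_current): list=[78, 9, 6, 1, 2, 4] cursor@78
After 3 (next): list=[78, 9, 6, 1, 2, 4] cursor@9
After 4 (next): list=[78, 9, 6, 1, 2, 4] cursor@6
After 5 (insert_after(97)): list=[78, 9, 6, 97, 1, 2, 4] cursor@6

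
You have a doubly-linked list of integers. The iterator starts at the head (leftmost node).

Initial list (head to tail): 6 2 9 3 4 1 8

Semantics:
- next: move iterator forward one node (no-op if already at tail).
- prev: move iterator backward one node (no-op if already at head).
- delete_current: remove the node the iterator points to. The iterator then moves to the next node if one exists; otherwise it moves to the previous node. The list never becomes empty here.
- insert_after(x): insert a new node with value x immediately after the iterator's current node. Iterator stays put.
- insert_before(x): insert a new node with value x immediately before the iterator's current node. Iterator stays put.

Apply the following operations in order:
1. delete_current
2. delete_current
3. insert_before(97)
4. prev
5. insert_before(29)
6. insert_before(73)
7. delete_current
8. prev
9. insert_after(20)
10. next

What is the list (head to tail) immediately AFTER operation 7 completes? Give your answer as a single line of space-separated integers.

Answer: 29 73 9 3 4 1 8

Derivation:
After 1 (delete_current): list=[2, 9, 3, 4, 1, 8] cursor@2
After 2 (delete_current): list=[9, 3, 4, 1, 8] cursor@9
After 3 (insert_before(97)): list=[97, 9, 3, 4, 1, 8] cursor@9
After 4 (prev): list=[97, 9, 3, 4, 1, 8] cursor@97
After 5 (insert_before(29)): list=[29, 97, 9, 3, 4, 1, 8] cursor@97
After 6 (insert_before(73)): list=[29, 73, 97, 9, 3, 4, 1, 8] cursor@97
After 7 (delete_current): list=[29, 73, 9, 3, 4, 1, 8] cursor@9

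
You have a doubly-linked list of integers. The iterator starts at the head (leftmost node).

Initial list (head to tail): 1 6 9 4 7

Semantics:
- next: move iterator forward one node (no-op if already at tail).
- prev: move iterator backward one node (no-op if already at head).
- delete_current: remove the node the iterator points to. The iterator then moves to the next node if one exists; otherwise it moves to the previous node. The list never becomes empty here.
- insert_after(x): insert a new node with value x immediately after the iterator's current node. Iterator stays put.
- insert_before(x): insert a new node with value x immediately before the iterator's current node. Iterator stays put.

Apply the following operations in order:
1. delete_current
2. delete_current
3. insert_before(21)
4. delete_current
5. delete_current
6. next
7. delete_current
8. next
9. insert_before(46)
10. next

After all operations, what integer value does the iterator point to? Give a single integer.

Answer: 21

Derivation:
After 1 (delete_current): list=[6, 9, 4, 7] cursor@6
After 2 (delete_current): list=[9, 4, 7] cursor@9
After 3 (insert_before(21)): list=[21, 9, 4, 7] cursor@9
After 4 (delete_current): list=[21, 4, 7] cursor@4
After 5 (delete_current): list=[21, 7] cursor@7
After 6 (next): list=[21, 7] cursor@7
After 7 (delete_current): list=[21] cursor@21
After 8 (next): list=[21] cursor@21
After 9 (insert_before(46)): list=[46, 21] cursor@21
After 10 (next): list=[46, 21] cursor@21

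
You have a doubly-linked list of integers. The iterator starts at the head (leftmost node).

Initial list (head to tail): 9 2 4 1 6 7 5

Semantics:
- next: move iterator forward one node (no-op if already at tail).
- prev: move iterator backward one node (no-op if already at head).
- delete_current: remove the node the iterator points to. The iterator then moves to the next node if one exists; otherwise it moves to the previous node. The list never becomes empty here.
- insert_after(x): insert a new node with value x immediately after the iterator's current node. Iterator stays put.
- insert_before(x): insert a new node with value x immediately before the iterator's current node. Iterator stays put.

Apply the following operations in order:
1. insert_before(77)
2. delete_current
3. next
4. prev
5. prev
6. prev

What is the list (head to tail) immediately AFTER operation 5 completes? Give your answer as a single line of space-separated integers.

After 1 (insert_before(77)): list=[77, 9, 2, 4, 1, 6, 7, 5] cursor@9
After 2 (delete_current): list=[77, 2, 4, 1, 6, 7, 5] cursor@2
After 3 (next): list=[77, 2, 4, 1, 6, 7, 5] cursor@4
After 4 (prev): list=[77, 2, 4, 1, 6, 7, 5] cursor@2
After 5 (prev): list=[77, 2, 4, 1, 6, 7, 5] cursor@77

Answer: 77 2 4 1 6 7 5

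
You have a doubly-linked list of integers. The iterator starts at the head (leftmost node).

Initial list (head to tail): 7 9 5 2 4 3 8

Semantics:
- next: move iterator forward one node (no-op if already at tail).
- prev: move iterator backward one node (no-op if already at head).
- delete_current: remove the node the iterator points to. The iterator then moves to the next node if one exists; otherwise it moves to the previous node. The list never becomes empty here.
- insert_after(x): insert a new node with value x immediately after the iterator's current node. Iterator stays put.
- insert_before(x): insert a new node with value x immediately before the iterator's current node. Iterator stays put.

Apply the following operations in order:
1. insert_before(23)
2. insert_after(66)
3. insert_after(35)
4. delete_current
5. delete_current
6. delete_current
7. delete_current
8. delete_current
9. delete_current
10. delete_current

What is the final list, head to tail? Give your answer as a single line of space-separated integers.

Answer: 23 3 8

Derivation:
After 1 (insert_before(23)): list=[23, 7, 9, 5, 2, 4, 3, 8] cursor@7
After 2 (insert_after(66)): list=[23, 7, 66, 9, 5, 2, 4, 3, 8] cursor@7
After 3 (insert_after(35)): list=[23, 7, 35, 66, 9, 5, 2, 4, 3, 8] cursor@7
After 4 (delete_current): list=[23, 35, 66, 9, 5, 2, 4, 3, 8] cursor@35
After 5 (delete_current): list=[23, 66, 9, 5, 2, 4, 3, 8] cursor@66
After 6 (delete_current): list=[23, 9, 5, 2, 4, 3, 8] cursor@9
After 7 (delete_current): list=[23, 5, 2, 4, 3, 8] cursor@5
After 8 (delete_current): list=[23, 2, 4, 3, 8] cursor@2
After 9 (delete_current): list=[23, 4, 3, 8] cursor@4
After 10 (delete_current): list=[23, 3, 8] cursor@3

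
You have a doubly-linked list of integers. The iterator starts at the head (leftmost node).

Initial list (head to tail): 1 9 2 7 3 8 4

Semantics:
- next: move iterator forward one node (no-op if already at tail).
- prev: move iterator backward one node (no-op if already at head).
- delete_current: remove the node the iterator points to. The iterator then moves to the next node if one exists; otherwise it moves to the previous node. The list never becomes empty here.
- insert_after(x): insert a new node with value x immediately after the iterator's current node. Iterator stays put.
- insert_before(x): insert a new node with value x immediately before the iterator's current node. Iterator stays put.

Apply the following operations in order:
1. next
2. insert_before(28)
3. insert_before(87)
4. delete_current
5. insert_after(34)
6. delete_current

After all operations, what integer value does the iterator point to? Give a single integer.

Answer: 34

Derivation:
After 1 (next): list=[1, 9, 2, 7, 3, 8, 4] cursor@9
After 2 (insert_before(28)): list=[1, 28, 9, 2, 7, 3, 8, 4] cursor@9
After 3 (insert_before(87)): list=[1, 28, 87, 9, 2, 7, 3, 8, 4] cursor@9
After 4 (delete_current): list=[1, 28, 87, 2, 7, 3, 8, 4] cursor@2
After 5 (insert_after(34)): list=[1, 28, 87, 2, 34, 7, 3, 8, 4] cursor@2
After 6 (delete_current): list=[1, 28, 87, 34, 7, 3, 8, 4] cursor@34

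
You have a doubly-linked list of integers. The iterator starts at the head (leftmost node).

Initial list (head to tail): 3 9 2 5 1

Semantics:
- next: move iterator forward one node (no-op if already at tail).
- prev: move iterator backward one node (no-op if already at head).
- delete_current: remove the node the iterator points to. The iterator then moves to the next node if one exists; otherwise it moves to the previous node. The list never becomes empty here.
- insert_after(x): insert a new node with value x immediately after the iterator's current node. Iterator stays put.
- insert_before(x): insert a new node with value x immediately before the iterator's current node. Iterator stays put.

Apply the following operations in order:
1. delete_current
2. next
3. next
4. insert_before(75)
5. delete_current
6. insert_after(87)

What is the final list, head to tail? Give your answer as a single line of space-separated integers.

After 1 (delete_current): list=[9, 2, 5, 1] cursor@9
After 2 (next): list=[9, 2, 5, 1] cursor@2
After 3 (next): list=[9, 2, 5, 1] cursor@5
After 4 (insert_before(75)): list=[9, 2, 75, 5, 1] cursor@5
After 5 (delete_current): list=[9, 2, 75, 1] cursor@1
After 6 (insert_after(87)): list=[9, 2, 75, 1, 87] cursor@1

Answer: 9 2 75 1 87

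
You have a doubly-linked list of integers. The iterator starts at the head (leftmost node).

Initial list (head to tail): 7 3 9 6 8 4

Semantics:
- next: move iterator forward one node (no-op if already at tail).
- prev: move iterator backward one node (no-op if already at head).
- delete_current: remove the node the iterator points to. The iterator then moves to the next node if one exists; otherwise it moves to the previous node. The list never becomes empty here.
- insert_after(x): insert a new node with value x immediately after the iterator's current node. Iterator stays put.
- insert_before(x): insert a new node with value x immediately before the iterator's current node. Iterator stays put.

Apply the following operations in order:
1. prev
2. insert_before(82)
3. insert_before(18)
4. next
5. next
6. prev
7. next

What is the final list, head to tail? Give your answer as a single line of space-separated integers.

Answer: 82 18 7 3 9 6 8 4

Derivation:
After 1 (prev): list=[7, 3, 9, 6, 8, 4] cursor@7
After 2 (insert_before(82)): list=[82, 7, 3, 9, 6, 8, 4] cursor@7
After 3 (insert_before(18)): list=[82, 18, 7, 3, 9, 6, 8, 4] cursor@7
After 4 (next): list=[82, 18, 7, 3, 9, 6, 8, 4] cursor@3
After 5 (next): list=[82, 18, 7, 3, 9, 6, 8, 4] cursor@9
After 6 (prev): list=[82, 18, 7, 3, 9, 6, 8, 4] cursor@3
After 7 (next): list=[82, 18, 7, 3, 9, 6, 8, 4] cursor@9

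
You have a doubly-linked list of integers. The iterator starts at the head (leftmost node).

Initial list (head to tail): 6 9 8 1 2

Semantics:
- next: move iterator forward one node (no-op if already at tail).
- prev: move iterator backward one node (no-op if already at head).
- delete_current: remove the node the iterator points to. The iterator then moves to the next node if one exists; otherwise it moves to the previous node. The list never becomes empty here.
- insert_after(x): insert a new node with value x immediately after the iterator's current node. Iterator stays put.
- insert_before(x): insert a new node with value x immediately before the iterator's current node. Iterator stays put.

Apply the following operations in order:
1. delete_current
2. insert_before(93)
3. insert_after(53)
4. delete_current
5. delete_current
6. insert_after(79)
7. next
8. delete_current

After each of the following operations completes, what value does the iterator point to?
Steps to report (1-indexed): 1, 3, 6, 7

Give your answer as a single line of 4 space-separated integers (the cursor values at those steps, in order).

After 1 (delete_current): list=[9, 8, 1, 2] cursor@9
After 2 (insert_before(93)): list=[93, 9, 8, 1, 2] cursor@9
After 3 (insert_after(53)): list=[93, 9, 53, 8, 1, 2] cursor@9
After 4 (delete_current): list=[93, 53, 8, 1, 2] cursor@53
After 5 (delete_current): list=[93, 8, 1, 2] cursor@8
After 6 (insert_after(79)): list=[93, 8, 79, 1, 2] cursor@8
After 7 (next): list=[93, 8, 79, 1, 2] cursor@79
After 8 (delete_current): list=[93, 8, 1, 2] cursor@1

Answer: 9 9 8 79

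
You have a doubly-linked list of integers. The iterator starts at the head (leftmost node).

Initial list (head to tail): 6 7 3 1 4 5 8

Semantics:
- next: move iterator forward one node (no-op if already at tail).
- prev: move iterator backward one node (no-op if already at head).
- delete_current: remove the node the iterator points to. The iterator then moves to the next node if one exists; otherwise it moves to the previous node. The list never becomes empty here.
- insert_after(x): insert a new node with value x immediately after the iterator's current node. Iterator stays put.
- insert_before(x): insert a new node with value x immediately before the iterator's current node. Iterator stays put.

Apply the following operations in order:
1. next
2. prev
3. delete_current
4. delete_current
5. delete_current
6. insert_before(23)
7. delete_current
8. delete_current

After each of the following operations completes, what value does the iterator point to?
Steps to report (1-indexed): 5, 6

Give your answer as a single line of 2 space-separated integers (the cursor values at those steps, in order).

Answer: 1 1

Derivation:
After 1 (next): list=[6, 7, 3, 1, 4, 5, 8] cursor@7
After 2 (prev): list=[6, 7, 3, 1, 4, 5, 8] cursor@6
After 3 (delete_current): list=[7, 3, 1, 4, 5, 8] cursor@7
After 4 (delete_current): list=[3, 1, 4, 5, 8] cursor@3
After 5 (delete_current): list=[1, 4, 5, 8] cursor@1
After 6 (insert_before(23)): list=[23, 1, 4, 5, 8] cursor@1
After 7 (delete_current): list=[23, 4, 5, 8] cursor@4
After 8 (delete_current): list=[23, 5, 8] cursor@5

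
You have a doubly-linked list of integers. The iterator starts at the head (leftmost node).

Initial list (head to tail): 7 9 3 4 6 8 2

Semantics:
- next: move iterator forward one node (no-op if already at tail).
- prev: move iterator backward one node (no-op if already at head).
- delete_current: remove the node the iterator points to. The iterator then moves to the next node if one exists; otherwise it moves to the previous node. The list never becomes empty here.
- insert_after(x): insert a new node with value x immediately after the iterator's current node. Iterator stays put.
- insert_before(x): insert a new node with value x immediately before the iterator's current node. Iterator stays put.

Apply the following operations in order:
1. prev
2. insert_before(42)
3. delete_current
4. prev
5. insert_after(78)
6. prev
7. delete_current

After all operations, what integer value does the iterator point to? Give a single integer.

Answer: 78

Derivation:
After 1 (prev): list=[7, 9, 3, 4, 6, 8, 2] cursor@7
After 2 (insert_before(42)): list=[42, 7, 9, 3, 4, 6, 8, 2] cursor@7
After 3 (delete_current): list=[42, 9, 3, 4, 6, 8, 2] cursor@9
After 4 (prev): list=[42, 9, 3, 4, 6, 8, 2] cursor@42
After 5 (insert_after(78)): list=[42, 78, 9, 3, 4, 6, 8, 2] cursor@42
After 6 (prev): list=[42, 78, 9, 3, 4, 6, 8, 2] cursor@42
After 7 (delete_current): list=[78, 9, 3, 4, 6, 8, 2] cursor@78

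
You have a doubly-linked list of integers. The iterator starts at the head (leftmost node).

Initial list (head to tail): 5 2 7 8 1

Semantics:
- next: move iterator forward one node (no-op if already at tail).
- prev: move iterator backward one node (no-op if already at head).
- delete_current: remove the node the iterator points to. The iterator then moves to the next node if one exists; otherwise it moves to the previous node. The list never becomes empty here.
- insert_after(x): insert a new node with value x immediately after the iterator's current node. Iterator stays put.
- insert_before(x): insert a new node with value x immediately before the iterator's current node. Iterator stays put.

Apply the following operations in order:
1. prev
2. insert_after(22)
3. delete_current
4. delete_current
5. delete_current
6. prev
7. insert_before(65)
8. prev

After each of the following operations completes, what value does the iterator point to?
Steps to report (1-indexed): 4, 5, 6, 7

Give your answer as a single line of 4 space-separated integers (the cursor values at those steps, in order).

After 1 (prev): list=[5, 2, 7, 8, 1] cursor@5
After 2 (insert_after(22)): list=[5, 22, 2, 7, 8, 1] cursor@5
After 3 (delete_current): list=[22, 2, 7, 8, 1] cursor@22
After 4 (delete_current): list=[2, 7, 8, 1] cursor@2
After 5 (delete_current): list=[7, 8, 1] cursor@7
After 6 (prev): list=[7, 8, 1] cursor@7
After 7 (insert_before(65)): list=[65, 7, 8, 1] cursor@7
After 8 (prev): list=[65, 7, 8, 1] cursor@65

Answer: 2 7 7 7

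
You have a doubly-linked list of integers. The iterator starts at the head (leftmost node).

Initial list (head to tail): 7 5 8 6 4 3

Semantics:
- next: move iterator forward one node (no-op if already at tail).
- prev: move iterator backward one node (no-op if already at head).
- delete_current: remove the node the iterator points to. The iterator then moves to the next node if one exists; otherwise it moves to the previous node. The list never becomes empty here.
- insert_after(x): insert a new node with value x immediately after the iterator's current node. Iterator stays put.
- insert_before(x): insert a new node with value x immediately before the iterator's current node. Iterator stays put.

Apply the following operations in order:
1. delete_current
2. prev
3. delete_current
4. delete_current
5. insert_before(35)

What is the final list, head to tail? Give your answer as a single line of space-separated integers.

After 1 (delete_current): list=[5, 8, 6, 4, 3] cursor@5
After 2 (prev): list=[5, 8, 6, 4, 3] cursor@5
After 3 (delete_current): list=[8, 6, 4, 3] cursor@8
After 4 (delete_current): list=[6, 4, 3] cursor@6
After 5 (insert_before(35)): list=[35, 6, 4, 3] cursor@6

Answer: 35 6 4 3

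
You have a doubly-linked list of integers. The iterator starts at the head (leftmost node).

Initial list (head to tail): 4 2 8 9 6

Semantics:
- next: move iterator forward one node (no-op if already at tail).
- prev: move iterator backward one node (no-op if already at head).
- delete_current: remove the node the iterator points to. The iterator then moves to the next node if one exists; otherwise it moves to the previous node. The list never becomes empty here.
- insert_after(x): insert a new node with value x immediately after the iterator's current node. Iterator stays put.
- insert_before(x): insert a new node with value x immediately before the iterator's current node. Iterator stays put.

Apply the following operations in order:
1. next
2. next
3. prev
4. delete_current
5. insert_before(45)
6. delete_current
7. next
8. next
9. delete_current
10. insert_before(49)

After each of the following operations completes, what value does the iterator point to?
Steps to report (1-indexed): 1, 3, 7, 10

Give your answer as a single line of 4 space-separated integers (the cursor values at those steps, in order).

After 1 (next): list=[4, 2, 8, 9, 6] cursor@2
After 2 (next): list=[4, 2, 8, 9, 6] cursor@8
After 3 (prev): list=[4, 2, 8, 9, 6] cursor@2
After 4 (delete_current): list=[4, 8, 9, 6] cursor@8
After 5 (insert_before(45)): list=[4, 45, 8, 9, 6] cursor@8
After 6 (delete_current): list=[4, 45, 9, 6] cursor@9
After 7 (next): list=[4, 45, 9, 6] cursor@6
After 8 (next): list=[4, 45, 9, 6] cursor@6
After 9 (delete_current): list=[4, 45, 9] cursor@9
After 10 (insert_before(49)): list=[4, 45, 49, 9] cursor@9

Answer: 2 2 6 9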